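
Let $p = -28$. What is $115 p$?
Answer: $-3220$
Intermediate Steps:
$115 p = 115 \left(-28\right) = -3220$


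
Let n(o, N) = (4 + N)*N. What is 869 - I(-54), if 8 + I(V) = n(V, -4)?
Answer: 877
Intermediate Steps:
n(o, N) = N*(4 + N)
I(V) = -8 (I(V) = -8 - 4*(4 - 4) = -8 - 4*0 = -8 + 0 = -8)
869 - I(-54) = 869 - 1*(-8) = 869 + 8 = 877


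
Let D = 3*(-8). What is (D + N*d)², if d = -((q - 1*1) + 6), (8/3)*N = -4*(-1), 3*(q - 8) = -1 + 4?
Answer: 2025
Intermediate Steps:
q = 9 (q = 8 + (-1 + 4)/3 = 8 + (⅓)*3 = 8 + 1 = 9)
N = 3/2 (N = 3*(-4*(-1))/8 = (3/8)*4 = 3/2 ≈ 1.5000)
d = -14 (d = -((9 - 1*1) + 6) = -((9 - 1) + 6) = -(8 + 6) = -1*14 = -14)
D = -24
(D + N*d)² = (-24 + (3/2)*(-14))² = (-24 - 21)² = (-45)² = 2025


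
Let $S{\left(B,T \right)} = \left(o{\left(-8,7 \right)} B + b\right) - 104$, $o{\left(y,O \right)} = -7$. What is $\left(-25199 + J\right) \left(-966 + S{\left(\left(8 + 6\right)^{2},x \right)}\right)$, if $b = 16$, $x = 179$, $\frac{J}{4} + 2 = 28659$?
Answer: $-216954754$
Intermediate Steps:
$J = 114628$ ($J = -8 + 4 \cdot 28659 = -8 + 114636 = 114628$)
$S{\left(B,T \right)} = -88 - 7 B$ ($S{\left(B,T \right)} = \left(- 7 B + 16\right) - 104 = \left(16 - 7 B\right) - 104 = -88 - 7 B$)
$\left(-25199 + J\right) \left(-966 + S{\left(\left(8 + 6\right)^{2},x \right)}\right) = \left(-25199 + 114628\right) \left(-966 - \left(88 + 7 \left(8 + 6\right)^{2}\right)\right) = 89429 \left(-966 - \left(88 + 7 \cdot 14^{2}\right)\right) = 89429 \left(-966 - 1460\right) = 89429 \left(-2426\right) = -216954754$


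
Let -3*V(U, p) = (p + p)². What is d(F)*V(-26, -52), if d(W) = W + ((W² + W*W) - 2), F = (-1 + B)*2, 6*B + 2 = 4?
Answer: -21632/27 ≈ -801.19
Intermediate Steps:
B = ⅓ (B = -⅓ + (⅙)*4 = -⅓ + ⅔ = ⅓ ≈ 0.33333)
V(U, p) = -4*p²/3 (V(U, p) = -(p + p)²/3 = -4*p²/3)
F = -4/3 (F = (-1 + ⅓)*2 = -⅔*2 = -4/3 ≈ -1.3333)
d(W) = -2 + W + 2*W² (d(W) = W + ((W² + W²) - 2) = W + (2*W² - 2) = W + (-2 + 2*W²) = -2 + W + 2*W²)
d(F)*V(-26, -52) = (-2 - 4/3 + 2*(-4/3)²)*(-4/3*(-52)²) = (-2 - 4/3 + 2*(16/9))*(-4/3*2704) = (-2 - 4/3 + 32/9)*(-10816/3) = (2/9)*(-10816/3) = -21632/27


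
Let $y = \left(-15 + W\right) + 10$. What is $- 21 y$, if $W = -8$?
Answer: $273$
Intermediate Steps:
$y = -13$ ($y = \left(-15 - 8\right) + 10 = -23 + 10 = -13$)
$- 21 y = \left(-21\right) \left(-13\right) = 273$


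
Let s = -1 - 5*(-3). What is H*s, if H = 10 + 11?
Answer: 294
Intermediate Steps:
H = 21
s = 14 (s = -1 + 15 = 14)
H*s = 21*14 = 294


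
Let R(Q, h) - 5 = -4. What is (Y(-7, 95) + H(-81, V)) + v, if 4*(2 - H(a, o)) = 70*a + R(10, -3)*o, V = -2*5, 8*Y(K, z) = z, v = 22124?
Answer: 188463/8 ≈ 23558.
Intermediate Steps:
Y(K, z) = z/8
R(Q, h) = 1 (R(Q, h) = 5 - 4 = 1)
V = -10
H(a, o) = 2 - 35*a/2 - o/4 (H(a, o) = 2 - (70*a + 1*o)/4 = 2 - (70*a + o)/4 = 2 - (o + 70*a)/4 = 2 + (-35*a/2 - o/4) = 2 - 35*a/2 - o/4)
(Y(-7, 95) + H(-81, V)) + v = ((⅛)*95 + (2 - 35/2*(-81) - ¼*(-10))) + 22124 = (95/8 + (2 + 2835/2 + 5/2)) + 22124 = (95/8 + 1422) + 22124 = 11471/8 + 22124 = 188463/8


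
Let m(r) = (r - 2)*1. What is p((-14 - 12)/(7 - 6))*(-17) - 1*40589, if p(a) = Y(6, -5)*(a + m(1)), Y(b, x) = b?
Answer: -37835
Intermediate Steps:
m(r) = -2 + r (m(r) = (-2 + r)*1 = -2 + r)
p(a) = -6 + 6*a (p(a) = 6*(a + (-2 + 1)) = 6*(a - 1) = 6*(-1 + a) = -6 + 6*a)
p((-14 - 12)/(7 - 6))*(-17) - 1*40589 = (-6 + 6*((-14 - 12)/(7 - 6)))*(-17) - 1*40589 = (-6 + 6*(-26/1))*(-17) - 40589 = (-6 + 6*(-26*1))*(-17) - 40589 = (-6 + 6*(-26))*(-17) - 40589 = (-6 - 156)*(-17) - 40589 = -162*(-17) - 40589 = 2754 - 40589 = -37835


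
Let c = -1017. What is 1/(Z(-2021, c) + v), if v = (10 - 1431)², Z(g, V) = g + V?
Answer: 1/2016203 ≈ 4.9598e-7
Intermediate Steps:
Z(g, V) = V + g
v = 2019241 (v = (-1421)² = 2019241)
1/(Z(-2021, c) + v) = 1/((-1017 - 2021) + 2019241) = 1/(-3038 + 2019241) = 1/2016203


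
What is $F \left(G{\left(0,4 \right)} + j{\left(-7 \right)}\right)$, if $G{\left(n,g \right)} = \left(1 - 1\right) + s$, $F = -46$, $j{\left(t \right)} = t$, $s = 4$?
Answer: $138$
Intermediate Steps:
$G{\left(n,g \right)} = 4$ ($G{\left(n,g \right)} = \left(1 - 1\right) + 4 = 0 + 4 = 4$)
$F \left(G{\left(0,4 \right)} + j{\left(-7 \right)}\right) = - 46 \left(4 - 7\right) = \left(-46\right) \left(-3\right) = 138$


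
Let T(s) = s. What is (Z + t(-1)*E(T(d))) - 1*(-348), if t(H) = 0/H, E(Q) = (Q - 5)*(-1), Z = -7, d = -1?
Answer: 341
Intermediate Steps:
E(Q) = 5 - Q (E(Q) = (-5 + Q)*(-1) = 5 - Q)
t(H) = 0
(Z + t(-1)*E(T(d))) - 1*(-348) = (-7 + 0*(5 - 1*(-1))) - 1*(-348) = (-7 + 0*(5 + 1)) + 348 = (-7 + 0*6) + 348 = (-7 + 0) + 348 = -7 + 348 = 341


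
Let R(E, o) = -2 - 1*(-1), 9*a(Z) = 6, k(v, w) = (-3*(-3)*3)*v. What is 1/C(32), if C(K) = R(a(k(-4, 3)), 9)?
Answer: -1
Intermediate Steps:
k(v, w) = 27*v (k(v, w) = (9*3)*v = 27*v)
a(Z) = ⅔ (a(Z) = (⅑)*6 = ⅔)
R(E, o) = -1 (R(E, o) = -2 + 1 = -1)
C(K) = -1
1/C(32) = 1/(-1) = -1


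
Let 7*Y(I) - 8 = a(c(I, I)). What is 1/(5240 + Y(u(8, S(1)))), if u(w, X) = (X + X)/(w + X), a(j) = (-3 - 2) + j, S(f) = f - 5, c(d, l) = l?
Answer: 7/36681 ≈ 0.00019083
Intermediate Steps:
S(f) = -5 + f
a(j) = -5 + j
u(w, X) = 2*X/(X + w) (u(w, X) = (2*X)/(X + w) = 2*X/(X + w))
Y(I) = 3/7 + I/7 (Y(I) = 8/7 + (-5 + I)/7 = 8/7 + (-5/7 + I/7) = 3/7 + I/7)
1/(5240 + Y(u(8, S(1)))) = 1/(5240 + (3/7 + (2*(-5 + 1)/((-5 + 1) + 8))/7)) = 1/(5240 + (3/7 + (2*(-4)/(-4 + 8))/7)) = 1/(5240 + (3/7 + (2*(-4)/4)/7)) = 1/(5240 + (3/7 + (2*(-4)*(1/4))/7)) = 1/(5240 + (3/7 + (1/7)*(-2))) = 1/(5240 + (3/7 - 2/7)) = 1/(5240 + 1/7) = 1/(36681/7) = 7/36681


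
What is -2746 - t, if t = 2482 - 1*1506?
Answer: -3722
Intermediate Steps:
t = 976 (t = 2482 - 1506 = 976)
-2746 - t = -2746 - 1*976 = -2746 - 976 = -3722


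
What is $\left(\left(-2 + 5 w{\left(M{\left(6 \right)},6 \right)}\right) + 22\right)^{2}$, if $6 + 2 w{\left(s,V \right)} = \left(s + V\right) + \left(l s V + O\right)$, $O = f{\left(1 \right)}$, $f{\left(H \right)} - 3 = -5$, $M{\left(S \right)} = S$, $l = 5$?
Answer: $230400$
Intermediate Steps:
$f{\left(H \right)} = -2$ ($f{\left(H \right)} = 3 - 5 = -2$)
$O = -2$
$w{\left(s,V \right)} = -4 + \frac{V}{2} + \frac{s}{2} + \frac{5 V s}{2}$ ($w{\left(s,V \right)} = -3 + \frac{\left(s + V\right) + \left(5 s V - 2\right)}{2} = -3 + \frac{\left(V + s\right) + \left(5 V s - 2\right)}{2} = -3 + \frac{\left(V + s\right) + \left(-2 + 5 V s\right)}{2} = -3 + \frac{-2 + V + s + 5 V s}{2} = -3 + \left(-1 + \frac{V}{2} + \frac{s}{2} + \frac{5 V s}{2}\right) = -4 + \frac{V}{2} + \frac{s}{2} + \frac{5 V s}{2}$)
$\left(\left(-2 + 5 w{\left(M{\left(6 \right)},6 \right)}\right) + 22\right)^{2} = \left(\left(-2 + 5 \left(-4 + \frac{1}{2} \cdot 6 + \frac{1}{2} \cdot 6 + \frac{5}{2} \cdot 6 \cdot 6\right)\right) + 22\right)^{2} = \left(\left(-2 + 5 \left(-4 + 3 + 3 + 90\right)\right) + 22\right)^{2} = \left(\left(-2 + 5 \cdot 92\right) + 22\right)^{2} = \left(\left(-2 + 460\right) + 22\right)^{2} = \left(458 + 22\right)^{2} = 480^{2} = 230400$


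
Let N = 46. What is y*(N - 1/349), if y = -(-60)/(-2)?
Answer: -481590/349 ≈ -1379.9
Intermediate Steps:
y = -30 (y = -(-60)*(-1)/2 = -12*5/2 = -30)
y*(N - 1/349) = -30*(46 - 1/349) = -30*16053/349 = -481590/349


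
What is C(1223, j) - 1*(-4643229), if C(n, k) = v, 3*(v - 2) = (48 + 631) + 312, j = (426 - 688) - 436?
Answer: 13930684/3 ≈ 4.6436e+6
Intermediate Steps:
j = -698 (j = -262 - 436 = -698)
v = 997/3 (v = 2 + ((48 + 631) + 312)/3 = 2 + (679 + 312)/3 = 2 + (⅓)*991 = 2 + 991/3 = 997/3 ≈ 332.33)
C(n, k) = 997/3
C(1223, j) - 1*(-4643229) = 997/3 - 1*(-4643229) = 997/3 + 4643229 = 13930684/3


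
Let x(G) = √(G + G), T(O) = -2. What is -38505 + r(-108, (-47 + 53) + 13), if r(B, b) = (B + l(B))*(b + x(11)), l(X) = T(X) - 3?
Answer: -40652 - 113*√22 ≈ -41182.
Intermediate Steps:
x(G) = √2*√G (x(G) = √(2*G) = √2*√G)
l(X) = -5 (l(X) = -2 - 3 = -5)
r(B, b) = (-5 + B)*(b + √22) (r(B, b) = (B - 5)*(b + √2*√11) = (-5 + B)*(b + √22))
-38505 + r(-108, (-47 + 53) + 13) = -38505 + (-5*((-47 + 53) + 13) - 5*√22 - 108*((-47 + 53) + 13) - 108*√22) = -38505 + (-5*(6 + 13) - 5*√22 - 108*(6 + 13) - 108*√22) = -38505 + (-5*19 - 5*√22 - 108*19 - 108*√22) = -38505 + (-95 - 5*√22 - 2052 - 108*√22) = -38505 + (-2147 - 113*√22) = -40652 - 113*√22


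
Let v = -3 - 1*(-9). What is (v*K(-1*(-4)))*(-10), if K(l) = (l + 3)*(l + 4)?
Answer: -3360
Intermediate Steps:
K(l) = (3 + l)*(4 + l)
v = 6 (v = -3 + 9 = 6)
(v*K(-1*(-4)))*(-10) = (6*(12 + (-1*(-4))² + 7*(-1*(-4))))*(-10) = (6*(12 + 4² + 7*4))*(-10) = (6*(12 + 16 + 28))*(-10) = (6*56)*(-10) = 336*(-10) = -3360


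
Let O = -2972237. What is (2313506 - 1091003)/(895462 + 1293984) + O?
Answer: -6507551188199/2189446 ≈ -2.9722e+6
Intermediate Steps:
(2313506 - 1091003)/(895462 + 1293984) + O = (2313506 - 1091003)/(895462 + 1293984) - 2972237 = 1222503/2189446 - 2972237 = -6507551188199/2189446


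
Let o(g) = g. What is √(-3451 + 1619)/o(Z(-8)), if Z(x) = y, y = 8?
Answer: I*√458/4 ≈ 5.3502*I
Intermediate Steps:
Z(x) = 8
√(-3451 + 1619)/o(Z(-8)) = √(-3451 + 1619)/8 = √(-1832)*(⅛) = (2*I*√458)*(⅛) = I*√458/4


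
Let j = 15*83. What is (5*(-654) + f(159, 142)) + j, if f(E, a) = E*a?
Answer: 20553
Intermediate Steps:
j = 1245
(5*(-654) + f(159, 142)) + j = (5*(-654) + 159*142) + 1245 = (-3270 + 22578) + 1245 = 19308 + 1245 = 20553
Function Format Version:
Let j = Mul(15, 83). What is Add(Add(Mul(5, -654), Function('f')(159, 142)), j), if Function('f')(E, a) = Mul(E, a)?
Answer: 20553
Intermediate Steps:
j = 1245
Add(Add(Mul(5, -654), Function('f')(159, 142)), j) = Add(Add(Mul(5, -654), Mul(159, 142)), 1245) = Add(Add(-3270, 22578), 1245) = Add(19308, 1245) = 20553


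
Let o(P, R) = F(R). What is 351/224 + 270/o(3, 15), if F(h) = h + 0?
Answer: 4383/224 ≈ 19.567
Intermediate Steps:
F(h) = h
o(P, R) = R
351/224 + 270/o(3, 15) = 351/224 + 270/15 = 351*(1/224) + 270*(1/15) = 351/224 + 18 = 4383/224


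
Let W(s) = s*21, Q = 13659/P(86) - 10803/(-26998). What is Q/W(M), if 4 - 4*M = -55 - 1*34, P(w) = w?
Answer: 123231580/377877507 ≈ 0.32612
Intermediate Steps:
Q = 92423685/580457 (Q = 13659/86 - 10803/(-26998) = 13659*(1/86) - 10803*(-1/26998) = 13659/86 + 10803/26998 = 92423685/580457 ≈ 159.23)
M = 93/4 (M = 1 - (-55 - 1*34)/4 = 1 - (-55 - 34)/4 = 1 - 1/4*(-89) = 1 + 89/4 = 93/4 ≈ 23.250)
W(s) = 21*s
Q/W(M) = 92423685/(580457*((21*(93/4)))) = 92423685/(580457*(1953/4)) = (92423685/580457)*(4/1953) = 123231580/377877507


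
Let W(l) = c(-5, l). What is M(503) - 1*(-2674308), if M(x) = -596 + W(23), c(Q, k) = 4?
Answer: 2673716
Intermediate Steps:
W(l) = 4
M(x) = -592 (M(x) = -596 + 4 = -592)
M(503) - 1*(-2674308) = -592 - 1*(-2674308) = -592 + 2674308 = 2673716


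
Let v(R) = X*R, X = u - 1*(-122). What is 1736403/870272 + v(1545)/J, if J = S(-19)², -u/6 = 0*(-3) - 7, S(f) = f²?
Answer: 446799294723/113414717312 ≈ 3.9395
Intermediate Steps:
u = 42 (u = -6*(0*(-3) - 7) = -6*(0 - 7) = -6*(-7) = 42)
X = 164 (X = 42 - 1*(-122) = 42 + 122 = 164)
J = 130321 (J = ((-19)²)² = 361² = 130321)
v(R) = 164*R
1736403/870272 + v(1545)/J = 1736403/870272 + (164*1545)/130321 = 1736403*(1/870272) + 253380*(1/130321) = 1736403/870272 + 253380/130321 = 446799294723/113414717312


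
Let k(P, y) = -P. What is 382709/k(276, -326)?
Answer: -382709/276 ≈ -1386.6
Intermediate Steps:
382709/k(276, -326) = 382709/((-1*276)) = 382709/(-276) = 382709*(-1/276) = -382709/276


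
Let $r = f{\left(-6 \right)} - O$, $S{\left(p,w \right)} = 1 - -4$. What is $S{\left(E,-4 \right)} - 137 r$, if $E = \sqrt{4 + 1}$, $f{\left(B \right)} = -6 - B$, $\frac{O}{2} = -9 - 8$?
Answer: $-4653$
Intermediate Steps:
$O = -34$ ($O = 2 \left(-9 - 8\right) = 2 \left(-17\right) = -34$)
$E = \sqrt{5} \approx 2.2361$
$S{\left(p,w \right)} = 5$ ($S{\left(p,w \right)} = 1 + 4 = 5$)
$r = 34$ ($r = \left(-6 - -6\right) - -34 = \left(-6 + 6\right) + 34 = 0 + 34 = 34$)
$S{\left(E,-4 \right)} - 137 r = 5 - 4658 = -4653$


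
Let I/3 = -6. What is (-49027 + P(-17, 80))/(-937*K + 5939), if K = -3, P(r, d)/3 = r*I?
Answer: -48109/8750 ≈ -5.4982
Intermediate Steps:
I = -18 (I = 3*(-6) = -18)
P(r, d) = -54*r (P(r, d) = 3*(r*(-18)) = 3*(-18*r) = -54*r)
(-49027 + P(-17, 80))/(-937*K + 5939) = (-49027 - 54*(-17))/(-937*(-3) + 5939) = (-49027 + 918)/(2811 + 5939) = -48109/8750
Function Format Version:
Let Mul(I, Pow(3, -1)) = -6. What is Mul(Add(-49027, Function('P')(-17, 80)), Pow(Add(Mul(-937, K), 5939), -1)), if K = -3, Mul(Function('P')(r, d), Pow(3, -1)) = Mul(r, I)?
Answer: Rational(-48109, 8750) ≈ -5.4982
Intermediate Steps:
I = -18 (I = Mul(3, -6) = -18)
Function('P')(r, d) = Mul(-54, r) (Function('P')(r, d) = Mul(3, Mul(r, -18)) = Mul(3, Mul(-18, r)) = Mul(-54, r))
Mul(Add(-49027, Function('P')(-17, 80)), Pow(Add(Mul(-937, K), 5939), -1)) = Mul(Add(-49027, Mul(-54, -17)), Pow(Add(Mul(-937, -3), 5939), -1)) = Mul(Add(-49027, 918), Pow(Add(2811, 5939), -1)) = Mul(-48109, Pow(8750, -1)) = Mul(-48109, Rational(1, 8750)) = Rational(-48109, 8750)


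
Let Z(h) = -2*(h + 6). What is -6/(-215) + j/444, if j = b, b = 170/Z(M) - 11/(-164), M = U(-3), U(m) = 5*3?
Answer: 6227381/328764240 ≈ 0.018942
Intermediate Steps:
U(m) = 15
M = 15
Z(h) = -12 - 2*h (Z(h) = -2*(6 + h) = -12 - 2*h)
b = -13709/3444 (b = 170/(-12 - 2*15) - 11/(-164) = 170/(-12 - 30) - 11*(-1/164) = 170/(-42) + 11/164 = 170*(-1/42) + 11/164 = -85/21 + 11/164 = -13709/3444 ≈ -3.9805)
j = -13709/3444 ≈ -3.9805
-6/(-215) + j/444 = -6/(-215) - 13709/3444/444 = -6*(-1/215) - 13709/3444*1/444 = 6/215 - 13709/1529136 = 6227381/328764240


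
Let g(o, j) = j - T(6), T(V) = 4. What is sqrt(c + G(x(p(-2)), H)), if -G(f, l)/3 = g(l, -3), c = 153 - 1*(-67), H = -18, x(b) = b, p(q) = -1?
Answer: sqrt(241) ≈ 15.524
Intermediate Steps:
c = 220 (c = 153 + 67 = 220)
g(o, j) = -4 + j (g(o, j) = j - 1*4 = j - 4 = -4 + j)
G(f, l) = 21 (G(f, l) = -3*(-4 - 3) = -3*(-7) = 21)
sqrt(c + G(x(p(-2)), H)) = sqrt(220 + 21) = sqrt(241)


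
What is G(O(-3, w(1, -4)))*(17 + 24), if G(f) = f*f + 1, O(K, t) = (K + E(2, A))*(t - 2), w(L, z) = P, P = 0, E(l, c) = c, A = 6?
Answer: 1517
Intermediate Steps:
w(L, z) = 0
O(K, t) = (-2 + t)*(6 + K) (O(K, t) = (K + 6)*(t - 2) = (6 + K)*(-2 + t) = (-2 + t)*(6 + K))
G(f) = 1 + f² (G(f) = f² + 1 = 1 + f²)
G(O(-3, w(1, -4)))*(17 + 24) = (1 + (-12 - 2*(-3) + 6*0 - 3*0)²)*(17 + 24) = (1 + (-12 + 6 + 0 + 0)²)*41 = (1 + (-6)²)*41 = (1 + 36)*41 = 37*41 = 1517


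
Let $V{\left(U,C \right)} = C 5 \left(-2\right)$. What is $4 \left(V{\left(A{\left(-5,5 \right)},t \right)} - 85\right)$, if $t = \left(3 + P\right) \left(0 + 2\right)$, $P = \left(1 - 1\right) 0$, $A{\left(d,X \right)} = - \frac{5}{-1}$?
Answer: $-580$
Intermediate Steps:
$A{\left(d,X \right)} = 5$ ($A{\left(d,X \right)} = \left(-5\right) \left(-1\right) = 5$)
$P = 0$ ($P = 0 \cdot 0 = 0$)
$t = 6$ ($t = \left(3 + 0\right) \left(0 + 2\right) = 3 \cdot 2 = 6$)
$V{\left(U,C \right)} = - 10 C$ ($V{\left(U,C \right)} = 5 C \left(-2\right) = - 10 C$)
$4 \left(V{\left(A{\left(-5,5 \right)},t \right)} - 85\right) = 4 \left(\left(-10\right) 6 - 85\right) = 4 \left(-60 - 85\right) = 4 \left(-145\right) = -580$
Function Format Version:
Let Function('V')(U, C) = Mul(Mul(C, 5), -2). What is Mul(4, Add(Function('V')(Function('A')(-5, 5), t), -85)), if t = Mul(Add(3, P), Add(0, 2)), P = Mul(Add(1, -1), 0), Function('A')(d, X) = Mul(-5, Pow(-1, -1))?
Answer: -580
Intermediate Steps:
Function('A')(d, X) = 5 (Function('A')(d, X) = Mul(-5, -1) = 5)
P = 0 (P = Mul(0, 0) = 0)
t = 6 (t = Mul(Add(3, 0), Add(0, 2)) = Mul(3, 2) = 6)
Function('V')(U, C) = Mul(-10, C) (Function('V')(U, C) = Mul(Mul(5, C), -2) = Mul(-10, C))
Mul(4, Add(Function('V')(Function('A')(-5, 5), t), -85)) = Mul(4, Add(Mul(-10, 6), -85)) = Mul(4, Add(-60, -85)) = Mul(4, -145) = -580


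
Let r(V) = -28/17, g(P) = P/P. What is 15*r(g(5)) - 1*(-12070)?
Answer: 204770/17 ≈ 12045.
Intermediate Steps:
g(P) = 1
r(V) = -28/17 (r(V) = -28*1/17 = -28/17)
15*r(g(5)) - 1*(-12070) = 15*(-28/17) - 1*(-12070) = -420/17 + 12070 = 204770/17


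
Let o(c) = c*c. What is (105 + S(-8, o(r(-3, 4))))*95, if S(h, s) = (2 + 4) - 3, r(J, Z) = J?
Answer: 10260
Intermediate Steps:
o(c) = c**2
S(h, s) = 3 (S(h, s) = 6 - 3 = 3)
(105 + S(-8, o(r(-3, 4))))*95 = (105 + 3)*95 = 108*95 = 10260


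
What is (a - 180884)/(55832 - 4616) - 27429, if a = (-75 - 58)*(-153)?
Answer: -14484167/528 ≈ -27432.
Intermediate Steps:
a = 20349 (a = -133*(-153) = 20349)
(a - 180884)/(55832 - 4616) - 27429 = (20349 - 180884)/(55832 - 4616) - 27429 = -160535/51216 - 27429 = -160535*1/51216 - 27429 = -1655/528 - 27429 = -14484167/528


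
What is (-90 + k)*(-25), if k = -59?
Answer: 3725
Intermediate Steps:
(-90 + k)*(-25) = (-90 - 59)*(-25) = -149*(-25) = 3725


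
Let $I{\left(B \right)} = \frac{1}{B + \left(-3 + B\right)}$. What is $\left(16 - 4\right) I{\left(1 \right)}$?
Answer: $-12$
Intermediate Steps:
$I{\left(B \right)} = \frac{1}{-3 + 2 B}$
$\left(16 - 4\right) I{\left(1 \right)} = \frac{16 - 4}{-3 + 2 \cdot 1} = \frac{12}{-3 + 2} = \frac{12}{-1} = 12 \left(-1\right) = -12$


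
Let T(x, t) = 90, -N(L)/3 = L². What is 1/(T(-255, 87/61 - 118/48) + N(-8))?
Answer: -1/102 ≈ -0.0098039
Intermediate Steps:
N(L) = -3*L²
1/(T(-255, 87/61 - 118/48) + N(-8)) = 1/(90 - 3*(-8)²) = 1/(90 - 3*64) = 1/(90 - 192) = 1/(-102) = -1/102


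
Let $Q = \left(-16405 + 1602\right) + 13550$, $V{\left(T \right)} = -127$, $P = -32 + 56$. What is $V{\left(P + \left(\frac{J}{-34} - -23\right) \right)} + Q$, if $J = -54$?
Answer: $-1380$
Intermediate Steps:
$P = 24$
$Q = -1253$ ($Q = -14803 + 13550 = -1253$)
$V{\left(P + \left(\frac{J}{-34} - -23\right) \right)} + Q = -127 - 1253 = -1380$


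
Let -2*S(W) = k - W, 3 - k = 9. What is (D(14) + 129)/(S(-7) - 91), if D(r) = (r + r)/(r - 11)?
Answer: -830/549 ≈ -1.5118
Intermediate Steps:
k = -6 (k = 3 - 1*9 = 3 - 9 = -6)
S(W) = 3 + W/2 (S(W) = -(-6 - W)/2 = 3 + W/2)
D(r) = 2*r/(-11 + r) (D(r) = (2*r)/(-11 + r) = 2*r/(-11 + r))
(D(14) + 129)/(S(-7) - 91) = (2*14/(-11 + 14) + 129)/((3 + (½)*(-7)) - 91) = (2*14/3 + 129)/((3 - 7/2) - 91) = (2*14*(⅓) + 129)/(-½ - 91) = (28/3 + 129)/(-183/2) = (415/3)*(-2/183) = -830/549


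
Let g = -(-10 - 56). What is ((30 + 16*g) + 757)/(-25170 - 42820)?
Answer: -1843/67990 ≈ -0.027107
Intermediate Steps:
g = 66 (g = -1*(-66) = 66)
((30 + 16*g) + 757)/(-25170 - 42820) = ((30 + 16*66) + 757)/(-25170 - 42820) = ((30 + 1056) + 757)/(-67990) = (1086 + 757)*(-1/67990) = 1843*(-1/67990) = -1843/67990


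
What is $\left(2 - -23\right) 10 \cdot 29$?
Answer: $7250$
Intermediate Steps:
$\left(2 - -23\right) 10 \cdot 29 = \left(2 + 23\right) 10 \cdot 29 = 25 \cdot 10 \cdot 29 = 250 \cdot 29 = 7250$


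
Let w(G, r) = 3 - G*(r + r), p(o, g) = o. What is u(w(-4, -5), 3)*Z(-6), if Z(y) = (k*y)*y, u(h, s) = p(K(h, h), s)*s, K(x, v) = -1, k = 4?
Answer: -432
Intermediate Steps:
w(G, r) = 3 - 2*G*r (w(G, r) = 3 - G*2*r = 3 - 2*G*r)
u(h, s) = -s
Z(y) = 4*y² (Z(y) = (4*y)*y = 4*y²)
u(w(-4, -5), 3)*Z(-6) = (-1*3)*(4*(-6)²) = -12*36 = -3*144 = -432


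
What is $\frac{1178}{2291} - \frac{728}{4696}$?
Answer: $\frac{483005}{1344817} \approx 0.35916$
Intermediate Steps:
$\frac{1178}{2291} - \frac{728}{4696} = 1178 \cdot \frac{1}{2291} - \frac{91}{587} = \frac{1178}{2291} - \frac{91}{587} = \frac{483005}{1344817}$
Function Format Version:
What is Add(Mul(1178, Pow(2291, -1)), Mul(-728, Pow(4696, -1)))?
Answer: Rational(483005, 1344817) ≈ 0.35916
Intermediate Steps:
Add(Mul(1178, Pow(2291, -1)), Mul(-728, Pow(4696, -1))) = Add(Mul(1178, Rational(1, 2291)), Mul(-728, Rational(1, 4696))) = Add(Rational(1178, 2291), Rational(-91, 587)) = Rational(483005, 1344817)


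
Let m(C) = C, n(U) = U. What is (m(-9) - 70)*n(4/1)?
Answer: -316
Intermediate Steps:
(m(-9) - 70)*n(4/1) = (-9 - 70)*(4/1) = -316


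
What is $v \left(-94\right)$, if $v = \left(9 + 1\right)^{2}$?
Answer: $-9400$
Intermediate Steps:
$v = 100$ ($v = 10^{2} = 100$)
$v \left(-94\right) = 100 \left(-94\right) = -9400$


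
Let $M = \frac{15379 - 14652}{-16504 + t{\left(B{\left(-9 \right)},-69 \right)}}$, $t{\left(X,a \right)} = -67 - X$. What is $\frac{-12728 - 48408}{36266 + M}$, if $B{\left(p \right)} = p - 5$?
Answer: $- \frac{1012228752}{600455435} \approx -1.6858$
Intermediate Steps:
$B{\left(p \right)} = -5 + p$ ($B{\left(p \right)} = p - 5 = -5 + p$)
$M = - \frac{727}{16557}$ ($M = \frac{15379 - 14652}{-16504 - 53} = \frac{727}{-16504 - 53} = \frac{727}{-16557} = 727 \left(- \frac{1}{16557}\right) = - \frac{727}{16557} \approx -0.043909$)
$\frac{-12728 - 48408}{36266 + M} = \frac{-12728 - 48408}{36266 - \frac{727}{16557}} = - \frac{61136}{\frac{600455435}{16557}} = \left(-61136\right) \frac{16557}{600455435} = - \frac{1012228752}{600455435}$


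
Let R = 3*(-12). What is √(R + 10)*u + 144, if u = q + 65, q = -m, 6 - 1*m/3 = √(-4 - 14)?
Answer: 144 - 18*√13 + 47*I*√26 ≈ 79.1 + 239.65*I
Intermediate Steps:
m = 18 - 9*I*√2 (m = 18 - 3*√(-4 - 14) = 18 - 9*I*√2 ≈ 18.0 - 12.728*I)
R = -36
q = -18 + 9*I*√2 (q = -(18 - 9*I*√2) = -18 + 9*I*√2 ≈ -18.0 + 12.728*I)
u = 47 + 9*I*√2 (u = (-18 + 9*I*√2) + 65 = 47 + 9*I*√2 ≈ 47.0 + 12.728*I)
√(R + 10)*u + 144 = √(-36 + 10)*(47 + 9*I*√2) + 144 = √(-26)*(47 + 9*I*√2) + 144 = (I*√26)*(47 + 9*I*√2) + 144 = I*√26*(47 + 9*I*√2) + 144 = 144 + I*√26*(47 + 9*I*√2)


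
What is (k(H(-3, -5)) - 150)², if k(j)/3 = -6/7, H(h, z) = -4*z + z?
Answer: 1140624/49 ≈ 23278.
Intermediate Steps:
H(h, z) = -3*z
k(j) = -18/7 (k(j) = 3*(-6/7) = -18/7)
(k(H(-3, -5)) - 150)² = (-18/7 - 150)² = (-1068/7)² = 1140624/49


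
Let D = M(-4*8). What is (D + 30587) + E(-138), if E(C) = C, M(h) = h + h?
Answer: 30385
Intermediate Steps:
M(h) = 2*h
D = -64 (D = 2*(-4*8) = 2*(-32) = -64)
(D + 30587) + E(-138) = (-64 + 30587) - 138 = 30523 - 138 = 30385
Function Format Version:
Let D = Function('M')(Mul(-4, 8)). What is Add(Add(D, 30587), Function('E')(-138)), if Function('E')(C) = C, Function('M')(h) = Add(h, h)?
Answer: 30385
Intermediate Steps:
Function('M')(h) = Mul(2, h)
D = -64 (D = Mul(2, Mul(-4, 8)) = Mul(2, -32) = -64)
Add(Add(D, 30587), Function('E')(-138)) = Add(Add(-64, 30587), -138) = Add(30523, -138) = 30385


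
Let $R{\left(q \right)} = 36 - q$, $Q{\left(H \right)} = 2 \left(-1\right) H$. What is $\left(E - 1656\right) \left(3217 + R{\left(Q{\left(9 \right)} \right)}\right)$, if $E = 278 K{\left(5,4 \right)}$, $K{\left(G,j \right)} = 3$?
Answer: $-2688762$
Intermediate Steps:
$Q{\left(H \right)} = - 2 H$
$E = 834$ ($E = 278 \cdot 3 = 834$)
$\left(E - 1656\right) \left(3217 + R{\left(Q{\left(9 \right)} \right)}\right) = \left(834 - 1656\right) \left(3217 + \left(36 - \left(-2\right) 9\right)\right) = - 822 \left(3217 + \left(36 - -18\right)\right) = - 822 \left(3217 + \left(36 + 18\right)\right) = - 822 \left(3217 + 54\right) = \left(-822\right) 3271 = -2688762$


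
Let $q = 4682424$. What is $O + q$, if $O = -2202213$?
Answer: $2480211$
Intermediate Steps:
$O + q = -2202213 + 4682424 = 2480211$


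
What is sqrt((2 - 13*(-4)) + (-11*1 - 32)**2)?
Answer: sqrt(1903) ≈ 43.623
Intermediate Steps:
sqrt((2 - 13*(-4)) + (-11*1 - 32)**2) = sqrt((2 + 52) + (-11 - 32)**2) = sqrt(54 + (-43)**2) = sqrt(54 + 1849) = sqrt(1903)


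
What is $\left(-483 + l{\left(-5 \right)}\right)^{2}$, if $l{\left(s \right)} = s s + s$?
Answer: $214369$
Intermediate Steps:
$l{\left(s \right)} = s + s^{2}$ ($l{\left(s \right)} = s^{2} + s = s + s^{2}$)
$\left(-483 + l{\left(-5 \right)}\right)^{2} = \left(-483 - 5 \left(1 - 5\right)\right)^{2} = \left(-483 - -20\right)^{2} = \left(-483 + 20\right)^{2} = \left(-463\right)^{2} = 214369$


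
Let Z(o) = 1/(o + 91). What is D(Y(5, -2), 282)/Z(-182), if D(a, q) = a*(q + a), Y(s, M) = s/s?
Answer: -25753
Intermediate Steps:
Z(o) = 1/(91 + o)
Y(s, M) = 1
D(a, q) = a*(a + q)
D(Y(5, -2), 282)/Z(-182) = (1*(1 + 282))/(1/(91 - 182)) = (1*283)/(1/(-91)) = 283/(-1/91) = 283*(-91) = -25753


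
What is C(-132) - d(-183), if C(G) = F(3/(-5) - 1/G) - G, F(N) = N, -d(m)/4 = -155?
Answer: -322471/660 ≈ -488.59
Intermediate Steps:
d(m) = 620 (d(m) = -4*(-155) = 620)
C(G) = -⅗ - G - 1/G (C(G) = (3/(-5) - 1/G) - G = (3*(-⅕) - 1/G) - G = (-⅗ - 1/G) - G = -⅗ - G - 1/G)
C(-132) - d(-183) = (-⅗ - 1*(-132) - 1/(-132)) - 1*620 = (-⅗ + 132 - 1*(-1/132)) - 620 = (-⅗ + 132 + 1/132) - 620 = 86729/660 - 620 = -322471/660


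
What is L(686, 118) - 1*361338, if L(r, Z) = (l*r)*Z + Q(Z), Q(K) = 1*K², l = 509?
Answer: 40855118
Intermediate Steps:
Q(K) = K²
L(r, Z) = Z² + 509*Z*r (L(r, Z) = (509*r)*Z + Z² = 509*Z*r + Z² = Z² + 509*Z*r)
L(686, 118) - 1*361338 = 118*(118 + 509*686) - 1*361338 = 118*(118 + 349174) - 361338 = 118*349292 - 361338 = 41216456 - 361338 = 40855118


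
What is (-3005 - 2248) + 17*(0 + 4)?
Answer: -5185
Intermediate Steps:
(-3005 - 2248) + 17*(0 + 4) = -5253 + 17*4 = -5253 + 68 = -5185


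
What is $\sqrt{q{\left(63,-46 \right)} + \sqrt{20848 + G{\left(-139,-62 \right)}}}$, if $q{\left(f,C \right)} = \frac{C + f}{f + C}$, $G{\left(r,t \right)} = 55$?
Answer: $\sqrt{1 + \sqrt{20903}} \approx 12.066$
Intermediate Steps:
$q{\left(f,C \right)} = 1$ ($q{\left(f,C \right)} = \frac{C + f}{C + f} = 1$)
$\sqrt{q{\left(63,-46 \right)} + \sqrt{20848 + G{\left(-139,-62 \right)}}} = \sqrt{1 + \sqrt{20848 + 55}} = \sqrt{1 + \sqrt{20903}}$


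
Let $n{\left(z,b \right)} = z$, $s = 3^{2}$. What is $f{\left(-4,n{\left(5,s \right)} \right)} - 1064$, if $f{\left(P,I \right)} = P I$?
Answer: $-1084$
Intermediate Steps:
$s = 9$
$f{\left(P,I \right)} = I P$
$f{\left(-4,n{\left(5,s \right)} \right)} - 1064 = 5 \left(-4\right) - 1064 = -20 - 1064 = -1084$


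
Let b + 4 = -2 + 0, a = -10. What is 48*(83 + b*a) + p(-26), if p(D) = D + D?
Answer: 6812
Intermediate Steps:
p(D) = 2*D
b = -6 (b = -4 + (-2 + 0) = -4 - 2 = -6)
48*(83 + b*a) + p(-26) = 48*(83 - 6*(-10)) + 2*(-26) = 48*(83 + 60) - 52 = 48*143 - 52 = 6864 - 52 = 6812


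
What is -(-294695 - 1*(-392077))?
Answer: -97382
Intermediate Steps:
-(-294695 - 1*(-392077)) = -(-294695 + 392077) = -1*97382 = -97382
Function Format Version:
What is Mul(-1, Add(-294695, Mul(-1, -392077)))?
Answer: -97382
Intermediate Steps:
Mul(-1, Add(-294695, Mul(-1, -392077))) = Mul(-1, Add(-294695, 392077)) = Mul(-1, 97382) = -97382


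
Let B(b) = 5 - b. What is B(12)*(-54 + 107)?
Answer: -371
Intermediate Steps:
B(12)*(-54 + 107) = (5 - 1*12)*(-54 + 107) = (5 - 12)*53 = -7*53 = -371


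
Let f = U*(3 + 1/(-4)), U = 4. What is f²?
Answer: 121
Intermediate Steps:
f = 11 (f = 4*(3 + 1/(-4)) = 4*(3 + 1*(-¼)) = 4*(3 - ¼) = 4*(11/4) = 11)
f² = 11² = 121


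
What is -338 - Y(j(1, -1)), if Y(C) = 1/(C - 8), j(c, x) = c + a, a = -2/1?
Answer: -3041/9 ≈ -337.89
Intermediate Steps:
a = -2 (a = -2*1 = -2)
j(c, x) = -2 + c (j(c, x) = c - 2 = -2 + c)
Y(C) = 1/(-8 + C)
-338 - Y(j(1, -1)) = -338 - 1/(-8 + (-2 + 1)) = -338 - 1/(-8 - 1) = -338 - 1/(-9) = -338 - 1*(-1/9) = -338 + 1/9 = -3041/9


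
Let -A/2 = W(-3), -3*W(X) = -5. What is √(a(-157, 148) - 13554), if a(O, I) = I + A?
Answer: 2*I*√30171/3 ≈ 115.8*I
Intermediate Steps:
W(X) = 5/3 (W(X) = -⅓*(-5) = 5/3)
A = -10/3 (A = -2*5/3 = -10/3 ≈ -3.3333)
a(O, I) = -10/3 + I (a(O, I) = I - 10/3 = -10/3 + I)
√(a(-157, 148) - 13554) = √((-10/3 + 148) - 13554) = √(434/3 - 13554) = √(-40228/3) = 2*I*√30171/3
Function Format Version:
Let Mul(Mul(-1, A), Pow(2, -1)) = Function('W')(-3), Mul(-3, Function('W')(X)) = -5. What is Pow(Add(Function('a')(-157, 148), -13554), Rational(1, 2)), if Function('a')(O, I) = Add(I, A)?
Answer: Mul(Rational(2, 3), I, Pow(30171, Rational(1, 2))) ≈ Mul(115.80, I)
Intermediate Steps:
Function('W')(X) = Rational(5, 3) (Function('W')(X) = Mul(Rational(-1, 3), -5) = Rational(5, 3))
A = Rational(-10, 3) (A = Mul(-2, Rational(5, 3)) = Rational(-10, 3) ≈ -3.3333)
Function('a')(O, I) = Add(Rational(-10, 3), I) (Function('a')(O, I) = Add(I, Rational(-10, 3)) = Add(Rational(-10, 3), I))
Pow(Add(Function('a')(-157, 148), -13554), Rational(1, 2)) = Pow(Add(Add(Rational(-10, 3), 148), -13554), Rational(1, 2)) = Pow(Add(Rational(434, 3), -13554), Rational(1, 2)) = Pow(Rational(-40228, 3), Rational(1, 2)) = Mul(Rational(2, 3), I, Pow(30171, Rational(1, 2)))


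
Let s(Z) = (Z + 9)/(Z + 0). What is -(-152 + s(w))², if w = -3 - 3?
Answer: -93025/4 ≈ -23256.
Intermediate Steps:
w = -6
s(Z) = (9 + Z)/Z
-(-152 + s(w))² = -(-152 + (9 - 6)/(-6))² = -(-152 - ⅙*3)² = -(-152 - ½)² = -(-305/2)² = -1*93025/4 = -93025/4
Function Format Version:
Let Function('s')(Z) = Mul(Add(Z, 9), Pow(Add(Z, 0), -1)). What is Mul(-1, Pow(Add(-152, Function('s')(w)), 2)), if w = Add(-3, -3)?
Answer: Rational(-93025, 4) ≈ -23256.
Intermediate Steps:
w = -6
Function('s')(Z) = Mul(Pow(Z, -1), Add(9, Z)) (Function('s')(Z) = Mul(Add(9, Z), Pow(Z, -1)) = Mul(Pow(Z, -1), Add(9, Z)))
Mul(-1, Pow(Add(-152, Function('s')(w)), 2)) = Mul(-1, Pow(Add(-152, Mul(Pow(-6, -1), Add(9, -6))), 2)) = Mul(-1, Pow(Add(-152, Mul(Rational(-1, 6), 3)), 2)) = Mul(-1, Pow(Add(-152, Rational(-1, 2)), 2)) = Mul(-1, Pow(Rational(-305, 2), 2)) = Mul(-1, Rational(93025, 4)) = Rational(-93025, 4)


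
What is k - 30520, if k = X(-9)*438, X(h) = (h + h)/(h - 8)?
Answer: -510956/17 ≈ -30056.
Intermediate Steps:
X(h) = 2*h/(-8 + h) (X(h) = (2*h)/(-8 + h) = 2*h/(-8 + h))
k = 7884/17 (k = (2*(-9)/(-8 - 9))*438 = (2*(-9)/(-17))*438 = (2*(-9)*(-1/17))*438 = (18/17)*438 = 7884/17 ≈ 463.76)
k - 30520 = 7884/17 - 30520 = -510956/17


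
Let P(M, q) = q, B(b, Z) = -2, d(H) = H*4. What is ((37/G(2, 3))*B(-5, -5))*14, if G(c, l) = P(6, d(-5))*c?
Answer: 259/10 ≈ 25.900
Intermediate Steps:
d(H) = 4*H
G(c, l) = -20*c (G(c, l) = (4*(-5))*c = -20*c)
((37/G(2, 3))*B(-5, -5))*14 = ((37/((-20*2)))*(-2))*14 = ((37/(-40))*(-2))*14 = ((37*(-1/40))*(-2))*14 = -37/40*(-2)*14 = (37/20)*14 = 259/10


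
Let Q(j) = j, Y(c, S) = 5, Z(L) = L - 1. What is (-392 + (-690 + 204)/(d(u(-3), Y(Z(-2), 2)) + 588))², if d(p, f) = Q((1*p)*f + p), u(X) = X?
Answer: 1392857041/9025 ≈ 1.5433e+5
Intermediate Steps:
Z(L) = -1 + L
d(p, f) = p + f*p (d(p, f) = (1*p)*f + p = p*f + p = f*p + p = p + f*p)
(-392 + (-690 + 204)/(d(u(-3), Y(Z(-2), 2)) + 588))² = (-392 + (-690 + 204)/(-3*(1 + 5) + 588))² = (-392 - 486/(-3*6 + 588))² = (-392 - 486/(-18 + 588))² = (-392 - 486/570)² = (-392 - 486*1/570)² = (-392 - 81/95)² = (-37321/95)² = 1392857041/9025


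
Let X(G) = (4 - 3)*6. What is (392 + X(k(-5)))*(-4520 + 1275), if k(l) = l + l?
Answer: -1291510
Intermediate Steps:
k(l) = 2*l
X(G) = 6 (X(G) = 1*6 = 6)
(392 + X(k(-5)))*(-4520 + 1275) = (392 + 6)*(-4520 + 1275) = 398*(-3245) = -1291510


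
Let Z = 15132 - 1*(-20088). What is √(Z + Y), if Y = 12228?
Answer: 6*√1318 ≈ 217.83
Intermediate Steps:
Z = 35220 (Z = 15132 + 20088 = 35220)
√(Z + Y) = √(35220 + 12228) = √47448 = 6*√1318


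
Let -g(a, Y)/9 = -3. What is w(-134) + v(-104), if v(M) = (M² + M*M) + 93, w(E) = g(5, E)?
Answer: 21752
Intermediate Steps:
g(a, Y) = 27 (g(a, Y) = -9*(-3) = 27)
w(E) = 27
v(M) = 93 + 2*M² (v(M) = (M² + M²) + 93 = 2*M² + 93 = 93 + 2*M²)
w(-134) + v(-104) = 27 + (93 + 2*(-104)²) = 27 + (93 + 2*10816) = 27 + (93 + 21632) = 27 + 21725 = 21752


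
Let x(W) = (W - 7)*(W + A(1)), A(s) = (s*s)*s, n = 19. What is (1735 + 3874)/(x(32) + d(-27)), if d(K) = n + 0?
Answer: 5609/844 ≈ 6.6457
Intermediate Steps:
d(K) = 19 (d(K) = 19 + 0 = 19)
A(s) = s**3 (A(s) = s**2*s = s**3)
x(W) = (1 + W)*(-7 + W) (x(W) = (W - 7)*(W + 1**3) = (-7 + W)*(W + 1) = (-7 + W)*(1 + W) = (1 + W)*(-7 + W))
(1735 + 3874)/(x(32) + d(-27)) = (1735 + 3874)/((-7 + 32**2 - 6*32) + 19) = 5609/((-7 + 1024 - 192) + 19) = 5609/(825 + 19) = 5609/844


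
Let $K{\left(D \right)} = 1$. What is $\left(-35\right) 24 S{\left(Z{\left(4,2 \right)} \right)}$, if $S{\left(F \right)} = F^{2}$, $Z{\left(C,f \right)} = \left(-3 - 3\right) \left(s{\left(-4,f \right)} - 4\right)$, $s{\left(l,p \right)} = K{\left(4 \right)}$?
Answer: $-272160$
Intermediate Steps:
$s{\left(l,p \right)} = 1$
$Z{\left(C,f \right)} = 18$ ($Z{\left(C,f \right)} = \left(-3 - 3\right) \left(1 - 4\right) = \left(-6\right) \left(-3\right) = 18$)
$\left(-35\right) 24 S{\left(Z{\left(4,2 \right)} \right)} = \left(-35\right) 24 \cdot 18^{2} = \left(-840\right) 324 = -272160$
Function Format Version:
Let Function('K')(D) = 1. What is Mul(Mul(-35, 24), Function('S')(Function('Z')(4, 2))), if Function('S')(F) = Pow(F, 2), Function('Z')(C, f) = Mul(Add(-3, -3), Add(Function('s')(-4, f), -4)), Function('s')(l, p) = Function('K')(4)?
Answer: -272160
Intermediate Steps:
Function('s')(l, p) = 1
Function('Z')(C, f) = 18 (Function('Z')(C, f) = Mul(Add(-3, -3), Add(1, -4)) = Mul(-6, -3) = 18)
Mul(Mul(-35, 24), Function('S')(Function('Z')(4, 2))) = Mul(Mul(-35, 24), Pow(18, 2)) = Mul(-840, 324) = -272160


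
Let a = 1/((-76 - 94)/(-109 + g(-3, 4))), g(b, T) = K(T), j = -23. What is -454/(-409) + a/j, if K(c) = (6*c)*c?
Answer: 1769823/1599190 ≈ 1.1067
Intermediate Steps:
K(c) = 6*c²
g(b, T) = 6*T²
a = 13/170 (a = 1/((-76 - 94)/(-109 + 6*4²)) = 1/(-170/(-109 + 6*16)) = 1/(-170/(-109 + 96)) = 1/(-170/(-13)) = 1/(-170*(-1/13)) = 1/(170/13) = 13/170 ≈ 0.076471)
-454/(-409) + a/j = -454/(-409) + (13/170)/(-23) = -454*(-1/409) + (13/170)*(-1/23) = 454/409 - 13/3910 = 1769823/1599190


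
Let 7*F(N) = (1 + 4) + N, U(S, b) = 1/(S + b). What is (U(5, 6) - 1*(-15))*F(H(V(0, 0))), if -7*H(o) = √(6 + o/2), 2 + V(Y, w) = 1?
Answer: 830/77 - 83*√22/539 ≈ 10.057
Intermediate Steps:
V(Y, w) = -1 (V(Y, w) = -2 + 1 = -1)
H(o) = -√(6 + o/2)/7
F(N) = 5/7 + N/7 (F(N) = ((1 + 4) + N)/7 = (5 + N)/7 = 5/7 + N/7)
(U(5, 6) - 1*(-15))*F(H(V(0, 0))) = (1/(5 + 6) - 1*(-15))*(5/7 + (-√(24 + 2*(-1))/14)/7) = (1/11 + 15)*(5/7 + (-√(24 - 2)/14)/7) = (1/11 + 15)*(5/7 + (-√22/14)/7) = 166*(5/7 - √22/98)/11 = 830/77 - 83*√22/539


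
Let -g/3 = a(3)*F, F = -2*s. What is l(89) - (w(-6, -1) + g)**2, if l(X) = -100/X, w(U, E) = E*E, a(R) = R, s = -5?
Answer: -705069/89 ≈ -7922.1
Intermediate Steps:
F = 10 (F = -2*(-5) = 10)
w(U, E) = E**2
g = -90 (g = -9*10 = -3*30 = -90)
l(89) - (w(-6, -1) + g)**2 = -100/89 - ((-1)**2 - 90)**2 = -100*1/89 - (1 - 90)**2 = -100/89 - 1*(-89)**2 = -100/89 - 1*7921 = -100/89 - 7921 = -705069/89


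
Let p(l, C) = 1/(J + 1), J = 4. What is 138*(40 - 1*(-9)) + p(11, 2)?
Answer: 33811/5 ≈ 6762.2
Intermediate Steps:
p(l, C) = 1/5 (p(l, C) = 1/(4 + 1) = 1/5)
138*(40 - 1*(-9)) + p(11, 2) = 138*(40 - 1*(-9)) + 1/5 = 138*(40 + 9) + 1/5 = 138*49 + 1/5 = 6762 + 1/5 = 33811/5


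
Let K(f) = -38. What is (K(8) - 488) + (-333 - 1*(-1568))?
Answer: 709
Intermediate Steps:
(K(8) - 488) + (-333 - 1*(-1568)) = (-38 - 488) + (-333 - 1*(-1568)) = -526 + (-333 + 1568) = -526 + 1235 = 709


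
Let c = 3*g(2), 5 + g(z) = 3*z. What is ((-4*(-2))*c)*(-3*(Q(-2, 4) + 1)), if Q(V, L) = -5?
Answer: 288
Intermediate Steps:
g(z) = -5 + 3*z
c = 3 (c = 3*(-5 + 3*2) = 3*(-5 + 6) = 3*1 = 3)
((-4*(-2))*c)*(-3*(Q(-2, 4) + 1)) = (-4*(-2)*3)*(-3*(-5 + 1)) = (8*3)*(-3*(-4)) = 24*12 = 288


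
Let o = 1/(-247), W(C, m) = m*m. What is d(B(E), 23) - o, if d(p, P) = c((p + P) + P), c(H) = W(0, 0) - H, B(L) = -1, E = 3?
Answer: -11114/247 ≈ -44.996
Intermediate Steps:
W(C, m) = m**2
c(H) = -H (c(H) = 0**2 - H = 0 - H = -H)
d(p, P) = -p - 2*P (d(p, P) = -((p + P) + P) = -((P + p) + P) = -(p + 2*P) = -p - 2*P)
o = -1/247 ≈ -0.0040486
d(B(E), 23) - o = (-1*(-1) - 2*23) - 1*(-1/247) = (1 - 46) + 1/247 = -45 + 1/247 = -11114/247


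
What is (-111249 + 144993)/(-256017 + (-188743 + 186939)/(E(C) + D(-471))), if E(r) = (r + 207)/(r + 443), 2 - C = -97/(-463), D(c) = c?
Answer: -136241579968/1033654523251 ≈ -0.13181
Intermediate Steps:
C = 829/463 (C = 2 - (-97)/(-463) = 2 - (-97)*(-1)/463 = 2 - 1*97/463 = 2 - 97/463 = 829/463 ≈ 1.7905)
E(r) = (207 + r)/(443 + r)
(-111249 + 144993)/(-256017 + (-188743 + 186939)/(E(C) + D(-471))) = (-111249 + 144993)/(-256017 + (-188743 + 186939)/((207 + 829/463)/(443 + 829/463) - 471)) = 33744/(-256017 - 1804/((96670/463)/(205938/463) - 471)) = 33744/(-256017 - 1804/((463/205938)*(96670/463) - 471)) = 33744/(-256017 - 1804/(48335/102969 - 471)) = 33744/(-256017 - 1804/(-48450064/102969)) = 33744/(-256017 - 1804*(-102969/48450064)) = 33744/(-256017 + 46439019/12112516) = 33744/(-3100963569753/12112516) = 33744*(-12112516/3100963569753) = -136241579968/1033654523251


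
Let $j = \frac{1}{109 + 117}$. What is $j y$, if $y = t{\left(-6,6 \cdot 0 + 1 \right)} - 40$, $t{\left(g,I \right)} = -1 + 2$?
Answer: $- \frac{39}{226} \approx -0.17257$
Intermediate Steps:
$t{\left(g,I \right)} = 1$
$y = -39$ ($y = 1 - 40 = -39$)
$j = \frac{1}{226} \approx 0.0044248$
$j y = \frac{1}{226} \left(-39\right) = - \frac{39}{226}$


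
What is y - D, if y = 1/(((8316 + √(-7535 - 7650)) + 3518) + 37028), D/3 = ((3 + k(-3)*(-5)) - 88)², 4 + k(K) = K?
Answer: -17906326668638/2387510229 - I*√15185/2387510229 ≈ -7500.0 - 5.1613e-8*I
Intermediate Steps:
k(K) = -4 + K
D = 7500 (D = 3*((3 + (-4 - 3)*(-5)) - 88)² = 3*((3 - 7*(-5)) - 88)² = 3*((3 + 35) - 88)² = 3*(38 - 88)² = 3*(-50)² = 3*2500 = 7500)
y = 1/(48862 + I*√15185) (y = 1/(((8316 + √(-15185)) + 3518) + 37028) = 1/(((8316 + I*√15185) + 3518) + 37028) = 1/((11834 + I*√15185) + 37028) = 1/(48862 + I*√15185) ≈ 2.0466e-5 - 5.161e-8*I)
y - D = (48862/2387510229 - I*√15185/2387510229) - 1*7500 = (48862/2387510229 - I*√15185/2387510229) - 7500 = -17906326668638/2387510229 - I*√15185/2387510229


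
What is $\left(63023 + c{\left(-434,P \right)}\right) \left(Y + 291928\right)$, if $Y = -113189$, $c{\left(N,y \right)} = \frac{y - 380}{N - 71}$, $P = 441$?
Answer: $\frac{5688646435406}{505} \approx 1.1265 \cdot 10^{10}$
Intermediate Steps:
$c{\left(N,y \right)} = \frac{-380 + y}{-71 + N}$
$\left(63023 + c{\left(-434,P \right)}\right) \left(Y + 291928\right) = \left(63023 + \frac{-380 + 441}{-71 - 434}\right) \left(-113189 + 291928\right) = \left(63023 + \frac{1}{-505} \cdot 61\right) 178739 = \left(63023 - \frac{61}{505}\right) 178739 = \frac{31826554}{505} \cdot 178739 = \frac{5688646435406}{505}$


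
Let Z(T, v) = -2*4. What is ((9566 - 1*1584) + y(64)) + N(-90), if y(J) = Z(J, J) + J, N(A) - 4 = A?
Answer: 7952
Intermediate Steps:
Z(T, v) = -8
N(A) = 4 + A
y(J) = -8 + J
((9566 - 1*1584) + y(64)) + N(-90) = ((9566 - 1*1584) + (-8 + 64)) + (4 - 90) = ((9566 - 1584) + 56) - 86 = (7982 + 56) - 86 = 8038 - 86 = 7952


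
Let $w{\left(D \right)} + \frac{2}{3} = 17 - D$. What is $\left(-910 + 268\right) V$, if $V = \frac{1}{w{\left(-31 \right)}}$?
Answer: $- \frac{963}{71} \approx -13.563$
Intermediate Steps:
$w{\left(D \right)} = \frac{49}{3} - D$ ($w{\left(D \right)} = - \frac{2}{3} - \left(-17 + D\right) = \frac{49}{3} - D$)
$V = \frac{3}{142}$ ($V = \frac{1}{\frac{49}{3} - -31} = \frac{1}{\frac{49}{3} + 31} = \frac{1}{\frac{142}{3}} = \frac{3}{142} \approx 0.021127$)
$\left(-910 + 268\right) V = \left(-910 + 268\right) \frac{3}{142} = \left(-642\right) \frac{3}{142} = - \frac{963}{71}$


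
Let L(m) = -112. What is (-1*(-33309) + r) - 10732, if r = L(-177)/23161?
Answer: 522905785/23161 ≈ 22577.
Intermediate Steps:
r = -112/23161 ≈ -0.0048357
(-1*(-33309) + r) - 10732 = (-1*(-33309) - 112/23161) - 10732 = (33309 - 112/23161) - 10732 = 771469637/23161 - 10732 = 522905785/23161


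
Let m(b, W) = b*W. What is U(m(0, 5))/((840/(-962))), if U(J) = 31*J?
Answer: 0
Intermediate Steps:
m(b, W) = W*b
U(m(0, 5))/((840/(-962))) = (31*(5*0))/((840/(-962))) = (31*0)/((840*(-1/962))) = 0/(-420/481) = 0*(-481/420) = 0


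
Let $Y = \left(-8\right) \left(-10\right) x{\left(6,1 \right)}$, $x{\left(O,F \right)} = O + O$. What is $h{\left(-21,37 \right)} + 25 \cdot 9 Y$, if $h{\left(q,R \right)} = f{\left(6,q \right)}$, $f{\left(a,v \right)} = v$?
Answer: $215979$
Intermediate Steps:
$h{\left(q,R \right)} = q$
$x{\left(O,F \right)} = 2 O$
$Y = 960$ ($Y = \left(-8\right) \left(-10\right) 2 \cdot 6 = 80 \cdot 12 = 960$)
$h{\left(-21,37 \right)} + 25 \cdot 9 Y = -21 + 25 \cdot 9 \cdot 960 = -21 + 225 \cdot 960 = -21 + 216000 = 215979$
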